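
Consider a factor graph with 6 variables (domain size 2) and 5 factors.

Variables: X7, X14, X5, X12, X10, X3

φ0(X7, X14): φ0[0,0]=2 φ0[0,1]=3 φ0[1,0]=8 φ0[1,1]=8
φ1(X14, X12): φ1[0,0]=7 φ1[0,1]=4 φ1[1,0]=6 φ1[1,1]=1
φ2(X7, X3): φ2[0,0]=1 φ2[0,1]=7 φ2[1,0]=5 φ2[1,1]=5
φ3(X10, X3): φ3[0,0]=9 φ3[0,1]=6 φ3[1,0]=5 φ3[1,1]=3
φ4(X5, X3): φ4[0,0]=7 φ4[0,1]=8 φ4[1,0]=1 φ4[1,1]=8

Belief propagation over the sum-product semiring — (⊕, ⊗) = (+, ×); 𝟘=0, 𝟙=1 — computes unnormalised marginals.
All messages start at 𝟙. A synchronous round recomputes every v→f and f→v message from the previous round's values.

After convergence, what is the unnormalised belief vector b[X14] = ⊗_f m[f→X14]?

b[X14] = [137280, 95200]

init: all messages = 𝟙 over 2 values
r1 m[φ0→X7] = [5, 16]
r1 m[φ0→X14] = [10, 11]
r1 m[φ1→X14] = [11, 7]
r1 m[φ1→X12] = [13, 5]
r1 m[φ2→X7] = [8, 10]
r1 m[φ2→X3] = [6, 12]
r1 m[φ3→X10] = [15, 8]
r1 m[φ3→X3] = [14, 9]
r1 m[φ4→X5] = [15, 9]
r1 m[φ4→X3] = [8, 16]
r1 m[X7→φ0] = [1, 1]
r1 m[X7→φ2] = [1, 1]
r1 m[X14→φ0] = [1, 1]
r1 m[X14→φ1] = [1, 1]
r1 m[X5→φ4] = [1, 1]
r1 m[X12→φ1] = [1, 1]
r1 m[X10→φ3] = [1, 1]
r1 m[X3→φ2] = [1, 1]
r1 m[X3→φ3] = [1, 1]
r1 m[X3→φ4] = [1, 1]
r2 m[φ0→X7] = [5, 16]
r2 m[φ0→X14] = [10, 11]
r2 m[φ1→X14] = [11, 7]
r2 m[φ1→X12] = [13, 5]
r2 m[φ2→X7] = [8, 10]
r2 m[φ2→X3] = [6, 12]
r2 m[φ3→X10] = [15, 8]
r2 m[φ3→X3] = [14, 9]
r2 m[φ4→X5] = [15, 9]
r2 m[φ4→X3] = [8, 16]
r2 m[X7→φ0] = [8, 10]
r2 m[X7→φ2] = [5, 16]
r2 m[X14→φ0] = [11, 7]
r2 m[X14→φ1] = [10, 11]
r2 m[X5→φ4] = [1, 1]
r2 m[X12→φ1] = [1, 1]
r2 m[X10→φ3] = [1, 1]
r2 m[X3→φ2] = [112, 144]
r2 m[X3→φ3] = [48, 192]
r2 m[X3→φ4] = [84, 108]
r3 m[φ0→X7] = [43, 144]
r3 m[φ0→X14] = [96, 104]
r3 m[φ1→X14] = [11, 7]
r3 m[φ1→X12] = [136, 51]
r3 m[φ2→X7] = [1120, 1280]
r3 m[φ2→X3] = [85, 115]
r3 m[φ3→X10] = [1584, 816]
r3 m[φ3→X3] = [14, 9]
r3 m[φ4→X5] = [1452, 948]
r3 m[φ4→X3] = [8, 16]
r3 m[X7→φ0] = [8, 10]
r3 m[X7→φ2] = [5, 16]
r3 m[X14→φ0] = [11, 7]
r3 m[X14→φ1] = [10, 11]
r3 m[X5→φ4] = [1, 1]
r3 m[X12→φ1] = [1, 1]
r3 m[X10→φ3] = [1, 1]
r3 m[X3→φ2] = [112, 144]
r3 m[X3→φ3] = [48, 192]
r3 m[X3→φ4] = [84, 108]
r4 m[φ0→X7] = [43, 144]
r4 m[φ0→X14] = [96, 104]
r4 m[φ1→X14] = [11, 7]
r4 m[φ1→X12] = [136, 51]
r4 m[φ2→X7] = [1120, 1280]
r4 m[φ2→X3] = [85, 115]
r4 m[φ3→X10] = [1584, 816]
r4 m[φ3→X3] = [14, 9]
r4 m[φ4→X5] = [1452, 948]
r4 m[φ4→X3] = [8, 16]
r4 m[X7→φ0] = [1120, 1280]
r4 m[X7→φ2] = [43, 144]
r4 m[X14→φ0] = [11, 7]
r4 m[X14→φ1] = [96, 104]
r4 m[X5→φ4] = [1, 1]
r4 m[X12→φ1] = [1, 1]
r4 m[X10→φ3] = [1, 1]
r4 m[X3→φ2] = [112, 144]
r4 m[X3→φ3] = [680, 1840]
r4 m[X3→φ4] = [1190, 1035]
r5 m[φ0→X7] = [43, 144]
r5 m[φ0→X14] = [12480, 13600]
r5 m[φ1→X14] = [11, 7]
r5 m[φ1→X12] = [1296, 488]
r5 m[φ2→X7] = [1120, 1280]
r5 m[φ2→X3] = [763, 1021]
r5 m[φ3→X10] = [17160, 8920]
r5 m[φ3→X3] = [14, 9]
r5 m[φ4→X5] = [16610, 9470]
r5 m[φ4→X3] = [8, 16]
r5 m[X7→φ0] = [1120, 1280]
r5 m[X7→φ2] = [43, 144]
r5 m[X14→φ0] = [11, 7]
r5 m[X14→φ1] = [96, 104]
r5 m[X5→φ4] = [1, 1]
r5 m[X12→φ1] = [1, 1]
r5 m[X10→φ3] = [1, 1]
r5 m[X3→φ2] = [112, 144]
r5 m[X3→φ3] = [680, 1840]
r5 m[X3→φ4] = [1190, 1035]
r6 m[φ0→X7] = [43, 144]
r6 m[φ0→X14] = [12480, 13600]
r6 m[φ1→X14] = [11, 7]
r6 m[φ1→X12] = [1296, 488]
r6 m[φ2→X7] = [1120, 1280]
r6 m[φ2→X3] = [763, 1021]
r6 m[φ3→X10] = [17160, 8920]
r6 m[φ3→X3] = [14, 9]
r6 m[φ4→X5] = [16610, 9470]
r6 m[φ4→X3] = [8, 16]
r6 m[X7→φ0] = [1120, 1280]
r6 m[X7→φ2] = [43, 144]
r6 m[X14→φ0] = [11, 7]
r6 m[X14→φ1] = [12480, 13600]
r6 m[X5→φ4] = [1, 1]
r6 m[X12→φ1] = [1, 1]
r6 m[X10→φ3] = [1, 1]
r6 m[X3→φ2] = [112, 144]
r6 m[X3→φ3] = [6104, 16336]
r6 m[X3→φ4] = [10682, 9189]
r7 m[φ0→X7] = [43, 144]
r7 m[φ0→X14] = [12480, 13600]
r7 m[φ1→X14] = [11, 7]
r7 m[φ1→X12] = [168960, 63520]
r7 m[φ2→X7] = [1120, 1280]
r7 m[φ2→X3] = [763, 1021]
r7 m[φ3→X10] = [152952, 79528]
r7 m[φ3→X3] = [14, 9]
r7 m[φ4→X5] = [148286, 84194]
r7 m[φ4→X3] = [8, 16]
r7 m[X7→φ0] = [1120, 1280]
r7 m[X7→φ2] = [43, 144]
r7 m[X14→φ0] = [11, 7]
r7 m[X14→φ1] = [12480, 13600]
r7 m[X5→φ4] = [1, 1]
r7 m[X12→φ1] = [1, 1]
r7 m[X10→φ3] = [1, 1]
r7 m[X3→φ2] = [112, 144]
r7 m[X3→φ3] = [6104, 16336]
r7 m[X3→φ4] = [10682, 9189]
r8 m[φ0→X7] = [43, 144]
r8 m[φ0→X14] = [12480, 13600]
r8 m[φ1→X14] = [11, 7]
r8 m[φ1→X12] = [168960, 63520]
r8 m[φ2→X7] = [1120, 1280]
r8 m[φ2→X3] = [763, 1021]
r8 m[φ3→X10] = [152952, 79528]
r8 m[φ3→X3] = [14, 9]
r8 m[φ4→X5] = [148286, 84194]
r8 m[φ4→X3] = [8, 16]
r8 m[X7→φ0] = [1120, 1280]
r8 m[X7→φ2] = [43, 144]
r8 m[X14→φ0] = [11, 7]
r8 m[X14→φ1] = [12480, 13600]
r8 m[X5→φ4] = [1, 1]
r8 m[X12→φ1] = [1, 1]
r8 m[X10→φ3] = [1, 1]
r8 m[X3→φ2] = [112, 144]
r8 m[X3→φ3] = [6104, 16336]
r8 m[X3→φ4] = [10682, 9189]
fixed point reached at round 8
b[X14] = ⊗ incoming = [137280, 95200]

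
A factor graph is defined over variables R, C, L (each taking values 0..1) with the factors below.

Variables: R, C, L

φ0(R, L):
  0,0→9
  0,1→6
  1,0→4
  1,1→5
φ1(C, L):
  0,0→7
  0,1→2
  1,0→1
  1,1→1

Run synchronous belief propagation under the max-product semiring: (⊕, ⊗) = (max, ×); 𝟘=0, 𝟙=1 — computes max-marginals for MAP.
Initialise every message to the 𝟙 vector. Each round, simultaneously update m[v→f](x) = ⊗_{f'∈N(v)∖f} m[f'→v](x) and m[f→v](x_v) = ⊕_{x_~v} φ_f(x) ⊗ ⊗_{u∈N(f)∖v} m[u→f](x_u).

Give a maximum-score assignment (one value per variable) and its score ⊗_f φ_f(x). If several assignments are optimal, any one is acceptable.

init: all messages = 𝟙 over 2 values
r1 m[φ0→R] = [9, 5]
r1 m[φ0→L] = [9, 6]
r1 m[φ1→C] = [7, 1]
r1 m[φ1→L] = [7, 2]
r1 m[R→φ0] = [1, 1]
r1 m[C→φ1] = [1, 1]
r1 m[L→φ0] = [1, 1]
r1 m[L→φ1] = [1, 1]
r2 m[φ0→R] = [9, 5]
r2 m[φ0→L] = [9, 6]
r2 m[φ1→C] = [7, 1]
r2 m[φ1→L] = [7, 2]
r2 m[R→φ0] = [1, 1]
r2 m[C→φ1] = [1, 1]
r2 m[L→φ0] = [7, 2]
r2 m[L→φ1] = [9, 6]
r3 m[φ0→R] = [63, 28]
r3 m[φ0→L] = [9, 6]
r3 m[φ1→C] = [63, 9]
r3 m[φ1→L] = [7, 2]
r3 m[R→φ0] = [1, 1]
r3 m[C→φ1] = [1, 1]
r3 m[L→φ0] = [7, 2]
r3 m[L→φ1] = [9, 6]
r4 m[φ0→R] = [63, 28]
r4 m[φ0→L] = [9, 6]
r4 m[φ1→C] = [63, 9]
r4 m[φ1→L] = [7, 2]
r4 m[R→φ0] = [1, 1]
r4 m[C→φ1] = [1, 1]
r4 m[L→φ0] = [7, 2]
r4 m[L→φ1] = [9, 6]
fixed point reached at round 4
traceback from R: (R=0, C=0, L=0), score=63

assignment: (R=0, C=0, L=0); score = 63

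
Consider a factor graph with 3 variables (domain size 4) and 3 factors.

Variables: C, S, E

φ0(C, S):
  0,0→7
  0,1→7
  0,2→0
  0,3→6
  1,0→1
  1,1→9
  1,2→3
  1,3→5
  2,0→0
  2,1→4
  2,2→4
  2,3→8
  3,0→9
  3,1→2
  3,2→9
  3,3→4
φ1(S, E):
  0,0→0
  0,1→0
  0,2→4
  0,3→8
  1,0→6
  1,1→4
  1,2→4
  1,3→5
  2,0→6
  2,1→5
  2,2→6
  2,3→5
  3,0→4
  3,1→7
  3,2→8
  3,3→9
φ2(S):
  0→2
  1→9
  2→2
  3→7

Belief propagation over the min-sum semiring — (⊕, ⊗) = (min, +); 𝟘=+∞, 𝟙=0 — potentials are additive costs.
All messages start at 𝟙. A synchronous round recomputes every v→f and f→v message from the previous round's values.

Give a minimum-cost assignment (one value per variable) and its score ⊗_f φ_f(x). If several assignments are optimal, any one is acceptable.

assignment: (C=2, S=0, E=0); score = 2

init: all messages = 𝟙 over 4 values
r1 m[φ0→C] = [0, 1, 0, 2]
r1 m[φ0→S] = [0, 2, 0, 4]
r1 m[φ1→S] = [0, 4, 5, 4]
r1 m[φ1→E] = [0, 0, 4, 5]
r1 m[φ2→S] = [2, 9, 2, 7]
r1 m[C→φ0] = [0, 0, 0, 0]
r1 m[S→φ0] = [0, 0, 0, 0]
r1 m[S→φ1] = [0, 0, 0, 0]
r1 m[S→φ2] = [0, 0, 0, 0]
r1 m[E→φ1] = [0, 0, 0, 0]
r2 m[φ0→C] = [0, 1, 0, 2]
r2 m[φ0→S] = [0, 2, 0, 4]
r2 m[φ1→S] = [0, 4, 5, 4]
r2 m[φ1→E] = [0, 0, 4, 5]
r2 m[φ2→S] = [2, 9, 2, 7]
r2 m[C→φ0] = [0, 0, 0, 0]
r2 m[S→φ0] = [2, 13, 7, 11]
r2 m[S→φ1] = [2, 11, 2, 11]
r2 m[S→φ2] = [0, 6, 5, 8]
r2 m[E→φ1] = [0, 0, 0, 0]
r3 m[φ0→C] = [7, 3, 2, 11]
r3 m[φ0→S] = [0, 2, 0, 4]
r3 m[φ1→S] = [0, 4, 5, 4]
r3 m[φ1→E] = [2, 2, 6, 7]
r3 m[φ2→S] = [2, 9, 2, 7]
r3 m[C→φ0] = [0, 0, 0, 0]
r3 m[S→φ0] = [2, 13, 7, 11]
r3 m[S→φ1] = [2, 11, 2, 11]
r3 m[S→φ2] = [0, 6, 5, 8]
r3 m[E→φ1] = [0, 0, 0, 0]
r4 m[φ0→C] = [7, 3, 2, 11]
r4 m[φ0→S] = [0, 2, 0, 4]
r4 m[φ1→S] = [0, 4, 5, 4]
r4 m[φ1→E] = [2, 2, 6, 7]
r4 m[φ2→S] = [2, 9, 2, 7]
r4 m[C→φ0] = [0, 0, 0, 0]
r4 m[S→φ0] = [2, 13, 7, 11]
r4 m[S→φ1] = [2, 11, 2, 11]
r4 m[S→φ2] = [0, 6, 5, 8]
r4 m[E→φ1] = [0, 0, 0, 0]
fixed point reached at round 4
traceback from C: (C=2, S=0, E=0), score=2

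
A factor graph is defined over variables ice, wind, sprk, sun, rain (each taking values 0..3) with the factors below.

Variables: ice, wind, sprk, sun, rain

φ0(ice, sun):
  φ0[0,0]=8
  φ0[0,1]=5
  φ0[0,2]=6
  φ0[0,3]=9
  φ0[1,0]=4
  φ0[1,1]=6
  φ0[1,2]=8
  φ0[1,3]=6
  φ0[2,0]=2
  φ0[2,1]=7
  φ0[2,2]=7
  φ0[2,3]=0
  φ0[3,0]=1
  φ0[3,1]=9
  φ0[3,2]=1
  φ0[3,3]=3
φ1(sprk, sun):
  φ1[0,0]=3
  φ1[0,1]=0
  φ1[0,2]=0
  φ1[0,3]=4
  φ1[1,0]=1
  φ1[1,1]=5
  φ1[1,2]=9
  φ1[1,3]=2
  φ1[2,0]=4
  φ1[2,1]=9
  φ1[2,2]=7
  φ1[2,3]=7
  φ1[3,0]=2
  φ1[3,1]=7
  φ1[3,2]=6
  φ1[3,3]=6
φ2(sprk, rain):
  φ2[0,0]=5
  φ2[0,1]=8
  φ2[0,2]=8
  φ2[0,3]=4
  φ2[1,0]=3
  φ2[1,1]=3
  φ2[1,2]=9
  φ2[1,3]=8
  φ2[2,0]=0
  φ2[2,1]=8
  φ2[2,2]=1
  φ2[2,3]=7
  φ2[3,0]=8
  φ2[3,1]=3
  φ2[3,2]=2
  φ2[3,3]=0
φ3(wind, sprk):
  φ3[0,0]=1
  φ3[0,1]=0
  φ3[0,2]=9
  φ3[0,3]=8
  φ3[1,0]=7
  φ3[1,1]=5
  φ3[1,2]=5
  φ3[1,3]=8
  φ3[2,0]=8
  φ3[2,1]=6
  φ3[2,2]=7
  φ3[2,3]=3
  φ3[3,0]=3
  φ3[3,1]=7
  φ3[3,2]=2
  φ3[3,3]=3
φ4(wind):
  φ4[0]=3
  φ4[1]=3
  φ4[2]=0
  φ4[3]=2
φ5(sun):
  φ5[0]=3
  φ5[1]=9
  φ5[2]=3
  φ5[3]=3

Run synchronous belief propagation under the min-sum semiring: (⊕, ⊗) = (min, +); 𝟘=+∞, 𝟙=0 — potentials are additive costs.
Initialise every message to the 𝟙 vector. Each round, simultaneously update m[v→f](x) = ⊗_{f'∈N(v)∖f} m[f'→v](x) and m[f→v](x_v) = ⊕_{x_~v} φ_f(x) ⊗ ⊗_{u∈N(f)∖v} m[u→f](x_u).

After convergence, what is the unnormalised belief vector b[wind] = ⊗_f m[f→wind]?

b[wind] = [11, 16, 9, 11]

init: all messages = 𝟙 over 4 values
r1 m[φ0→ice] = [5, 4, 0, 1]
r1 m[φ0→sun] = [1, 5, 1, 0]
r1 m[φ1→sprk] = [0, 1, 4, 2]
r1 m[φ1→sun] = [1, 0, 0, 2]
r1 m[φ2→sprk] = [4, 3, 0, 0]
r1 m[φ2→rain] = [0, 3, 1, 0]
r1 m[φ3→wind] = [0, 5, 3, 2]
r1 m[φ3→sprk] = [1, 0, 2, 3]
r1 m[φ4→wind] = [3, 3, 0, 2]
r1 m[φ5→sun] = [3, 9, 3, 3]
r1 m[ice→φ0] = [0, 0, 0, 0]
r1 m[wind→φ3] = [0, 0, 0, 0]
r1 m[wind→φ4] = [0, 0, 0, 0]
r1 m[sprk→φ1] = [0, 0, 0, 0]
r1 m[sprk→φ2] = [0, 0, 0, 0]
r1 m[sprk→φ3] = [0, 0, 0, 0]
r1 m[sun→φ0] = [0, 0, 0, 0]
r1 m[sun→φ1] = [0, 0, 0, 0]
r1 m[sun→φ5] = [0, 0, 0, 0]
r1 m[rain→φ2] = [0, 0, 0, 0]
r2 m[φ0→ice] = [5, 4, 0, 1]
r2 m[φ0→sun] = [1, 5, 1, 0]
r2 m[φ1→sprk] = [0, 1, 4, 2]
r2 m[φ1→sun] = [1, 0, 0, 2]
r2 m[φ2→sprk] = [4, 3, 0, 0]
r2 m[φ2→rain] = [0, 3, 1, 0]
r2 m[φ3→wind] = [0, 5, 3, 2]
r2 m[φ3→sprk] = [1, 0, 2, 3]
r2 m[φ4→wind] = [3, 3, 0, 2]
r2 m[φ5→sun] = [3, 9, 3, 3]
r2 m[ice→φ0] = [0, 0, 0, 0]
r2 m[wind→φ3] = [3, 3, 0, 2]
r2 m[wind→φ4] = [0, 5, 3, 2]
r2 m[sprk→φ1] = [5, 3, 2, 3]
r2 m[sprk→φ2] = [1, 1, 6, 5]
r2 m[sprk→φ3] = [4, 4, 4, 2]
r2 m[sun→φ0] = [4, 9, 3, 5]
r2 m[sun→φ1] = [4, 14, 4, 3]
r2 m[sun→φ5] = [2, 5, 1, 2]
r2 m[rain→φ2] = [0, 0, 0, 0]
r3 m[φ0→ice] = [9, 8, 5, 4]
r3 m[φ0→sun] = [1, 5, 1, 0]
r3 m[φ1→sprk] = [4, 5, 8, 6]
r3 m[φ1→sun] = [4, 5, 5, 5]
r3 m[φ2→sprk] = [4, 3, 0, 0]
r3 m[φ2→rain] = [4, 4, 7, 5]
r3 m[φ3→wind] = [4, 9, 5, 5]
r3 m[φ3→sprk] = [4, 3, 4, 3]
r3 m[φ4→wind] = [3, 3, 0, 2]
r3 m[φ5→sun] = [3, 9, 3, 3]
r3 m[ice→φ0] = [0, 0, 0, 0]
r3 m[wind→φ3] = [3, 3, 0, 2]
r3 m[wind→φ4] = [0, 5, 3, 2]
r3 m[sprk→φ1] = [5, 3, 2, 3]
r3 m[sprk→φ2] = [1, 1, 6, 5]
r3 m[sprk→φ3] = [4, 4, 4, 2]
r3 m[sun→φ0] = [4, 9, 3, 5]
r3 m[sun→φ1] = [4, 14, 4, 3]
r3 m[sun→φ5] = [2, 5, 1, 2]
r3 m[rain→φ2] = [0, 0, 0, 0]
r4 m[φ0→ice] = [9, 8, 5, 4]
r4 m[φ0→sun] = [1, 5, 1, 0]
r4 m[φ1→sprk] = [4, 5, 8, 6]
r4 m[φ1→sun] = [4, 5, 5, 5]
r4 m[φ2→sprk] = [4, 3, 0, 0]
r4 m[φ2→rain] = [4, 4, 7, 5]
r4 m[φ3→wind] = [4, 9, 5, 5]
r4 m[φ3→sprk] = [4, 3, 4, 3]
r4 m[φ4→wind] = [3, 3, 0, 2]
r4 m[φ5→sun] = [3, 9, 3, 3]
r4 m[ice→φ0] = [0, 0, 0, 0]
r4 m[wind→φ3] = [3, 3, 0, 2]
r4 m[wind→φ4] = [4, 9, 5, 5]
r4 m[sprk→φ1] = [8, 6, 4, 3]
r4 m[sprk→φ2] = [8, 8, 12, 9]
r4 m[sprk→φ3] = [8, 8, 8, 6]
r4 m[sun→φ0] = [7, 14, 8, 8]
r4 m[sun→φ1] = [4, 14, 4, 3]
r4 m[sun→φ5] = [5, 10, 6, 5]
r4 m[rain→φ2] = [0, 0, 0, 0]
r5 m[φ0→ice] = [14, 11, 8, 8]
r5 m[φ0→sun] = [1, 5, 1, 0]
r5 m[φ1→sprk] = [4, 5, 8, 6]
r5 m[φ1→sun] = [5, 8, 8, 8]
r5 m[φ2→sprk] = [4, 3, 0, 0]
r5 m[φ2→rain] = [11, 11, 11, 9]
r5 m[φ3→wind] = [8, 13, 9, 9]
r5 m[φ3→sprk] = [4, 3, 4, 3]
r5 m[φ4→wind] = [3, 3, 0, 2]
r5 m[φ5→sun] = [3, 9, 3, 3]
r5 m[ice→φ0] = [0, 0, 0, 0]
r5 m[wind→φ3] = [3, 3, 0, 2]
r5 m[wind→φ4] = [4, 9, 5, 5]
r5 m[sprk→φ1] = [8, 6, 4, 3]
r5 m[sprk→φ2] = [8, 8, 12, 9]
r5 m[sprk→φ3] = [8, 8, 8, 6]
r5 m[sun→φ0] = [7, 14, 8, 8]
r5 m[sun→φ1] = [4, 14, 4, 3]
r5 m[sun→φ5] = [5, 10, 6, 5]
r5 m[rain→φ2] = [0, 0, 0, 0]
r6 m[φ0→ice] = [14, 11, 8, 8]
r6 m[φ0→sun] = [1, 5, 1, 0]
r6 m[φ1→sprk] = [4, 5, 8, 6]
r6 m[φ1→sun] = [5, 8, 8, 8]
r6 m[φ2→sprk] = [4, 3, 0, 0]
r6 m[φ2→rain] = [11, 11, 11, 9]
r6 m[φ3→wind] = [8, 13, 9, 9]
r6 m[φ3→sprk] = [4, 3, 4, 3]
r6 m[φ4→wind] = [3, 3, 0, 2]
r6 m[φ5→sun] = [3, 9, 3, 3]
r6 m[ice→φ0] = [0, 0, 0, 0]
r6 m[wind→φ3] = [3, 3, 0, 2]
r6 m[wind→φ4] = [8, 13, 9, 9]
r6 m[sprk→φ1] = [8, 6, 4, 3]
r6 m[sprk→φ2] = [8, 8, 12, 9]
r6 m[sprk→φ3] = [8, 8, 8, 6]
r6 m[sun→φ0] = [8, 17, 11, 11]
r6 m[sun→φ1] = [4, 14, 4, 3]
r6 m[sun→φ5] = [6, 13, 9, 8]
r6 m[rain→φ2] = [0, 0, 0, 0]
r7 m[φ0→ice] = [16, 12, 10, 9]
r7 m[φ0→sun] = [1, 5, 1, 0]
r7 m[φ1→sprk] = [4, 5, 8, 6]
r7 m[φ1→sun] = [5, 8, 8, 8]
r7 m[φ2→sprk] = [4, 3, 0, 0]
r7 m[φ2→rain] = [11, 11, 11, 9]
r7 m[φ3→wind] = [8, 13, 9, 9]
r7 m[φ3→sprk] = [4, 3, 4, 3]
r7 m[φ4→wind] = [3, 3, 0, 2]
r7 m[φ5→sun] = [3, 9, 3, 3]
r7 m[ice→φ0] = [0, 0, 0, 0]
r7 m[wind→φ3] = [3, 3, 0, 2]
r7 m[wind→φ4] = [8, 13, 9, 9]
r7 m[sprk→φ1] = [8, 6, 4, 3]
r7 m[sprk→φ2] = [8, 8, 12, 9]
r7 m[sprk→φ3] = [8, 8, 8, 6]
r7 m[sun→φ0] = [8, 17, 11, 11]
r7 m[sun→φ1] = [4, 14, 4, 3]
r7 m[sun→φ5] = [6, 13, 9, 8]
r7 m[rain→φ2] = [0, 0, 0, 0]
r8 m[φ0→ice] = [16, 12, 10, 9]
r8 m[φ0→sun] = [1, 5, 1, 0]
r8 m[φ1→sprk] = [4, 5, 8, 6]
r8 m[φ1→sun] = [5, 8, 8, 8]
r8 m[φ2→sprk] = [4, 3, 0, 0]
r8 m[φ2→rain] = [11, 11, 11, 9]
r8 m[φ3→wind] = [8, 13, 9, 9]
r8 m[φ3→sprk] = [4, 3, 4, 3]
r8 m[φ4→wind] = [3, 3, 0, 2]
r8 m[φ5→sun] = [3, 9, 3, 3]
r8 m[ice→φ0] = [0, 0, 0, 0]
r8 m[wind→φ3] = [3, 3, 0, 2]
r8 m[wind→φ4] = [8, 13, 9, 9]
r8 m[sprk→φ1] = [8, 6, 4, 3]
r8 m[sprk→φ2] = [8, 8, 12, 9]
r8 m[sprk→φ3] = [8, 8, 8, 6]
r8 m[sun→φ0] = [8, 17, 11, 11]
r8 m[sun→φ1] = [4, 14, 4, 3]
r8 m[sun→φ5] = [6, 13, 9, 8]
r8 m[rain→φ2] = [0, 0, 0, 0]
fixed point reached at round 8
b[wind] = ⊗ incoming = [11, 16, 9, 11]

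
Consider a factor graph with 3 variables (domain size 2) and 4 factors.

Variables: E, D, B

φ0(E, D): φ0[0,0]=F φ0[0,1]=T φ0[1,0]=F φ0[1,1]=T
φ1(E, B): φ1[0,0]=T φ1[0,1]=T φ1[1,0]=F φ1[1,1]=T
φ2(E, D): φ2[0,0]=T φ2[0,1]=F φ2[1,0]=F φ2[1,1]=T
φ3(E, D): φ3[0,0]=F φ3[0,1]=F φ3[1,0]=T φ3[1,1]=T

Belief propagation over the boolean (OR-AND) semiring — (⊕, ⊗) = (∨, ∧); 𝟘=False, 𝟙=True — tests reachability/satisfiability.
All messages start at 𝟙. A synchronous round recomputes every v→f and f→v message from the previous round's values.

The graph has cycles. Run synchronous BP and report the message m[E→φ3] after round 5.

init: all messages = 𝟙 over 2 values
r1 m[φ0→E] = [T, T]
r1 m[φ0→D] = [F, T]
r1 m[φ1→E] = [T, T]
r1 m[φ1→B] = [T, T]
r1 m[φ2→E] = [T, T]
r1 m[φ2→D] = [T, T]
r1 m[φ3→E] = [F, T]
r1 m[φ3→D] = [T, T]
r1 m[E→φ0] = [T, T]
r1 m[E→φ1] = [T, T]
r1 m[E→φ2] = [T, T]
r1 m[E→φ3] = [T, T]
r1 m[D→φ0] = [T, T]
r1 m[D→φ2] = [T, T]
r1 m[D→φ3] = [T, T]
r1 m[B→φ1] = [T, T]
r2 m[φ0→E] = [T, T]
r2 m[φ0→D] = [F, T]
r2 m[φ1→E] = [T, T]
r2 m[φ1→B] = [T, T]
r2 m[φ2→E] = [T, T]
r2 m[φ2→D] = [T, T]
r2 m[φ3→E] = [F, T]
r2 m[φ3→D] = [T, T]
r2 m[E→φ0] = [F, T]
r2 m[E→φ1] = [F, T]
r2 m[E→φ2] = [F, T]
r2 m[E→φ3] = [T, T]
r2 m[D→φ0] = [T, T]
r2 m[D→φ2] = [F, T]
r2 m[D→φ3] = [F, T]
r2 m[B→φ1] = [T, T]
r3 m[φ0→E] = [T, T]
r3 m[φ0→D] = [F, T]
r3 m[φ1→E] = [T, T]
r3 m[φ1→B] = [F, T]
r3 m[φ2→E] = [F, T]
r3 m[φ2→D] = [F, T]
r3 m[φ3→E] = [F, T]
r3 m[φ3→D] = [T, T]
r3 m[E→φ0] = [F, T]
r3 m[E→φ1] = [F, T]
r3 m[E→φ2] = [F, T]
r3 m[E→φ3] = [T, T]
r3 m[D→φ0] = [T, T]
r3 m[D→φ2] = [F, T]
r3 m[D→φ3] = [F, T]
r3 m[B→φ1] = [T, T]
r4 m[φ0→E] = [T, T]
r4 m[φ0→D] = [F, T]
r4 m[φ1→E] = [T, T]
r4 m[φ1→B] = [F, T]
r4 m[φ2→E] = [F, T]
r4 m[φ2→D] = [F, T]
r4 m[φ3→E] = [F, T]
r4 m[φ3→D] = [T, T]
r4 m[E→φ0] = [F, T]
r4 m[E→φ1] = [F, T]
r4 m[E→φ2] = [F, T]
r4 m[E→φ3] = [F, T]
r4 m[D→φ0] = [F, T]
r4 m[D→φ2] = [F, T]
r4 m[D→φ3] = [F, T]
r4 m[B→φ1] = [T, T]
r5 m[φ0→E] = [T, T]
r5 m[φ0→D] = [F, T]
r5 m[φ1→E] = [T, T]
r5 m[φ1→B] = [F, T]
r5 m[φ2→E] = [F, T]
r5 m[φ2→D] = [F, T]
r5 m[φ3→E] = [F, T]
r5 m[φ3→D] = [T, T]
r5 m[E→φ0] = [F, T]
r5 m[E→φ1] = [F, T]
r5 m[E→φ2] = [F, T]
r5 m[E→φ3] = [F, T]
r5 m[D→φ0] = [F, T]
r5 m[D→φ2] = [F, T]
r5 m[D→φ3] = [F, T]
r5 m[B→φ1] = [T, T]
fixed point reached at round 5

message @ round 5 = [F, T]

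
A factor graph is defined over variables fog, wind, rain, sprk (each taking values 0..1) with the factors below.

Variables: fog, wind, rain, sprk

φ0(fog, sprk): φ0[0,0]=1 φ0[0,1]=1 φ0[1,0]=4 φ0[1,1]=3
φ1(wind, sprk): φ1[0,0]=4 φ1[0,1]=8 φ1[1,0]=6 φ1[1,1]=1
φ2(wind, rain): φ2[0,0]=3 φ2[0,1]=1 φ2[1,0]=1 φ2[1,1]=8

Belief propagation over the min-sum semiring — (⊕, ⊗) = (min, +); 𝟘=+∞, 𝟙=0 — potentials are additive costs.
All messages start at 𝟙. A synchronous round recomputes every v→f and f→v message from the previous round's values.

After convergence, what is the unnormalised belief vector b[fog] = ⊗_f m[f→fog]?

b[fog] = [3, 5]

init: all messages = 𝟙 over 2 values
r1 m[φ0→fog] = [1, 3]
r1 m[φ0→sprk] = [1, 1]
r1 m[φ1→wind] = [4, 1]
r1 m[φ1→sprk] = [4, 1]
r1 m[φ2→wind] = [1, 1]
r1 m[φ2→rain] = [1, 1]
r1 m[fog→φ0] = [0, 0]
r1 m[wind→φ1] = [0, 0]
r1 m[wind→φ2] = [0, 0]
r1 m[rain→φ2] = [0, 0]
r1 m[sprk→φ0] = [0, 0]
r1 m[sprk→φ1] = [0, 0]
r2 m[φ0→fog] = [1, 3]
r2 m[φ0→sprk] = [1, 1]
r2 m[φ1→wind] = [4, 1]
r2 m[φ1→sprk] = [4, 1]
r2 m[φ2→wind] = [1, 1]
r2 m[φ2→rain] = [1, 1]
r2 m[fog→φ0] = [0, 0]
r2 m[wind→φ1] = [1, 1]
r2 m[wind→φ2] = [4, 1]
r2 m[rain→φ2] = [0, 0]
r2 m[sprk→φ0] = [4, 1]
r2 m[sprk→φ1] = [1, 1]
r3 m[φ0→fog] = [2, 4]
r3 m[φ0→sprk] = [1, 1]
r3 m[φ1→wind] = [5, 2]
r3 m[φ1→sprk] = [5, 2]
r3 m[φ2→wind] = [1, 1]
r3 m[φ2→rain] = [2, 5]
r3 m[fog→φ0] = [0, 0]
r3 m[wind→φ1] = [1, 1]
r3 m[wind→φ2] = [4, 1]
r3 m[rain→φ2] = [0, 0]
r3 m[sprk→φ0] = [4, 1]
r3 m[sprk→φ1] = [1, 1]
r4 m[φ0→fog] = [2, 4]
r4 m[φ0→sprk] = [1, 1]
r4 m[φ1→wind] = [5, 2]
r4 m[φ1→sprk] = [5, 2]
r4 m[φ2→wind] = [1, 1]
r4 m[φ2→rain] = [2, 5]
r4 m[fog→φ0] = [0, 0]
r4 m[wind→φ1] = [1, 1]
r4 m[wind→φ2] = [5, 2]
r4 m[rain→φ2] = [0, 0]
r4 m[sprk→φ0] = [5, 2]
r4 m[sprk→φ1] = [1, 1]
r5 m[φ0→fog] = [3, 5]
r5 m[φ0→sprk] = [1, 1]
r5 m[φ1→wind] = [5, 2]
r5 m[φ1→sprk] = [5, 2]
r5 m[φ2→wind] = [1, 1]
r5 m[φ2→rain] = [3, 6]
r5 m[fog→φ0] = [0, 0]
r5 m[wind→φ1] = [1, 1]
r5 m[wind→φ2] = [5, 2]
r5 m[rain→φ2] = [0, 0]
r5 m[sprk→φ0] = [5, 2]
r5 m[sprk→φ1] = [1, 1]
r6 m[φ0→fog] = [3, 5]
r6 m[φ0→sprk] = [1, 1]
r6 m[φ1→wind] = [5, 2]
r6 m[φ1→sprk] = [5, 2]
r6 m[φ2→wind] = [1, 1]
r6 m[φ2→rain] = [3, 6]
r6 m[fog→φ0] = [0, 0]
r6 m[wind→φ1] = [1, 1]
r6 m[wind→φ2] = [5, 2]
r6 m[rain→φ2] = [0, 0]
r6 m[sprk→φ0] = [5, 2]
r6 m[sprk→φ1] = [1, 1]
fixed point reached at round 6
b[fog] = ⊗ incoming = [3, 5]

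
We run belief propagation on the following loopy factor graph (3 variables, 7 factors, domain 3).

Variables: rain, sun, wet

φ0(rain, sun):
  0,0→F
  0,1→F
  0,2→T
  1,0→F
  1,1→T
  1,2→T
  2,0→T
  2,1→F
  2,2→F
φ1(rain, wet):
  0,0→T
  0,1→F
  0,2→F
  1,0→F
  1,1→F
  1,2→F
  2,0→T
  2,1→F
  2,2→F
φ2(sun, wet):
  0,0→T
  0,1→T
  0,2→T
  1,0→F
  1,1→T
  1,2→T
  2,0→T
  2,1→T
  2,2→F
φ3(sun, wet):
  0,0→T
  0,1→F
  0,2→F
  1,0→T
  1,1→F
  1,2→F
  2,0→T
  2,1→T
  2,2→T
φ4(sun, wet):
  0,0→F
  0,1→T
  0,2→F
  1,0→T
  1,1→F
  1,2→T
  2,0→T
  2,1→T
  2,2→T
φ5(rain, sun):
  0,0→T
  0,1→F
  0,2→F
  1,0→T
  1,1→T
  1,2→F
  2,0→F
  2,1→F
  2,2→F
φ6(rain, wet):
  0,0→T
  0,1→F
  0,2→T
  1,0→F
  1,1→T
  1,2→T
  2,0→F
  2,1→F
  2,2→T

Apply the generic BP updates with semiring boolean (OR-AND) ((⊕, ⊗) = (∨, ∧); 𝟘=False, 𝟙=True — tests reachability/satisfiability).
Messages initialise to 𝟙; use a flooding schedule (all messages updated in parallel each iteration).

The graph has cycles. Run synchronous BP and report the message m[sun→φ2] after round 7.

message @ round 7 = [F, F, F]

init: all messages = 𝟙 over 3 values
r1 m[φ0→rain] = [T, T, T]
r1 m[φ0→sun] = [T, T, T]
r1 m[φ1→rain] = [T, F, T]
r1 m[φ1→wet] = [T, F, F]
r1 m[φ2→sun] = [T, T, T]
r1 m[φ2→wet] = [T, T, T]
r1 m[φ3→sun] = [T, T, T]
r1 m[φ3→wet] = [T, T, T]
r1 m[φ4→sun] = [T, T, T]
r1 m[φ4→wet] = [T, T, T]
r1 m[φ5→rain] = [T, T, F]
r1 m[φ5→sun] = [T, T, F]
r1 m[φ6→rain] = [T, T, T]
r1 m[φ6→wet] = [T, T, T]
r1 m[rain→φ0] = [T, T, T]
r1 m[rain→φ1] = [T, T, T]
r1 m[rain→φ5] = [T, T, T]
r1 m[rain→φ6] = [T, T, T]
r1 m[sun→φ0] = [T, T, T]
r1 m[sun→φ2] = [T, T, T]
r1 m[sun→φ3] = [T, T, T]
r1 m[sun→φ4] = [T, T, T]
r1 m[sun→φ5] = [T, T, T]
r1 m[wet→φ1] = [T, T, T]
r1 m[wet→φ2] = [T, T, T]
r1 m[wet→φ3] = [T, T, T]
r1 m[wet→φ4] = [T, T, T]
r1 m[wet→φ6] = [T, T, T]
r2 m[φ0→rain] = [T, T, T]
r2 m[φ0→sun] = [T, T, T]
r2 m[φ1→rain] = [T, F, T]
r2 m[φ1→wet] = [T, F, F]
r2 m[φ2→sun] = [T, T, T]
r2 m[φ2→wet] = [T, T, T]
r2 m[φ3→sun] = [T, T, T]
r2 m[φ3→wet] = [T, T, T]
r2 m[φ4→sun] = [T, T, T]
r2 m[φ4→wet] = [T, T, T]
r2 m[φ5→rain] = [T, T, F]
r2 m[φ5→sun] = [T, T, F]
r2 m[φ6→rain] = [T, T, T]
r2 m[φ6→wet] = [T, T, T]
r2 m[rain→φ0] = [T, F, F]
r2 m[rain→φ1] = [T, T, F]
r2 m[rain→φ5] = [T, F, T]
r2 m[rain→φ6] = [T, F, F]
r2 m[sun→φ0] = [T, T, F]
r2 m[sun→φ2] = [T, T, F]
r2 m[sun→φ3] = [T, T, F]
r2 m[sun→φ4] = [T, T, F]
r2 m[sun→φ5] = [T, T, T]
r2 m[wet→φ1] = [T, T, T]
r2 m[wet→φ2] = [T, F, F]
r2 m[wet→φ3] = [T, F, F]
r2 m[wet→φ4] = [T, F, F]
r2 m[wet→φ6] = [T, F, F]
r3 m[φ0→rain] = [F, T, T]
r3 m[φ0→sun] = [F, F, T]
r3 m[φ1→rain] = [T, F, T]
r3 m[φ1→wet] = [T, F, F]
r3 m[φ2→sun] = [T, F, T]
r3 m[φ2→wet] = [T, T, T]
r3 m[φ3→sun] = [T, T, T]
r3 m[φ3→wet] = [T, F, F]
r3 m[φ4→sun] = [F, T, T]
r3 m[φ4→wet] = [T, T, T]
r3 m[φ5→rain] = [T, T, F]
r3 m[φ5→sun] = [T, F, F]
r3 m[φ6→rain] = [T, F, F]
r3 m[φ6→wet] = [T, F, T]
r3 m[rain→φ0] = [T, F, F]
r3 m[rain→φ1] = [T, T, F]
r3 m[rain→φ5] = [T, F, T]
r3 m[rain→φ6] = [T, F, F]
r3 m[sun→φ0] = [T, T, F]
r3 m[sun→φ2] = [T, T, F]
r3 m[sun→φ3] = [T, T, F]
r3 m[sun→φ4] = [T, T, F]
r3 m[sun→φ5] = [T, T, T]
r3 m[wet→φ1] = [T, T, T]
r3 m[wet→φ2] = [T, F, F]
r3 m[wet→φ3] = [T, F, F]
r3 m[wet→φ4] = [T, F, F]
r3 m[wet→φ6] = [T, F, F]
r4 m[φ0→rain] = [F, T, T]
r4 m[φ0→sun] = [F, F, T]
r4 m[φ1→rain] = [T, F, T]
r4 m[φ1→wet] = [T, F, F]
r4 m[φ2→sun] = [T, F, T]
r4 m[φ2→wet] = [T, T, T]
r4 m[φ3→sun] = [T, T, T]
r4 m[φ3→wet] = [T, F, F]
r4 m[φ4→sun] = [F, T, T]
r4 m[φ4→wet] = [T, T, T]
r4 m[φ5→rain] = [T, T, F]
r4 m[φ5→sun] = [T, F, F]
r4 m[φ6→rain] = [T, F, F]
r4 m[φ6→wet] = [T, F, T]
r4 m[rain→φ0] = [T, F, F]
r4 m[rain→φ1] = [F, F, F]
r4 m[rain→φ5] = [F, F, F]
r4 m[rain→φ6] = [F, F, F]
r4 m[sun→φ0] = [F, F, F]
r4 m[sun→φ2] = [F, F, F]
r4 m[sun→φ3] = [F, F, F]
r4 m[sun→φ4] = [F, F, F]
r4 m[sun→φ5] = [F, F, T]
r4 m[wet→φ1] = [T, F, F]
r4 m[wet→φ2] = [T, F, F]
r4 m[wet→φ3] = [T, F, F]
r4 m[wet→φ4] = [T, F, F]
r4 m[wet→φ6] = [T, F, F]
r5 m[φ0→rain] = [F, F, F]
r5 m[φ0→sun] = [F, F, T]
r5 m[φ1→rain] = [T, F, T]
r5 m[φ1→wet] = [F, F, F]
r5 m[φ2→sun] = [T, F, T]
r5 m[φ2→wet] = [F, F, F]
r5 m[φ3→sun] = [T, T, T]
r5 m[φ3→wet] = [F, F, F]
r5 m[φ4→sun] = [F, T, T]
r5 m[φ4→wet] = [F, F, F]
r5 m[φ5→rain] = [F, F, F]
r5 m[φ5→sun] = [F, F, F]
r5 m[φ6→rain] = [T, F, F]
r5 m[φ6→wet] = [F, F, F]
r5 m[rain→φ0] = [T, F, F]
r5 m[rain→φ1] = [F, F, F]
r5 m[rain→φ5] = [F, F, F]
r5 m[rain→φ6] = [F, F, F]
r5 m[sun→φ0] = [F, F, F]
r5 m[sun→φ2] = [F, F, F]
r5 m[sun→φ3] = [F, F, F]
r5 m[sun→φ4] = [F, F, F]
r5 m[sun→φ5] = [F, F, T]
r5 m[wet→φ1] = [T, F, F]
r5 m[wet→φ2] = [T, F, F]
r5 m[wet→φ3] = [T, F, F]
r5 m[wet→φ4] = [T, F, F]
r5 m[wet→φ6] = [T, F, F]
r6 m[φ0→rain] = [F, F, F]
r6 m[φ0→sun] = [F, F, T]
r6 m[φ1→rain] = [T, F, T]
r6 m[φ1→wet] = [F, F, F]
r6 m[φ2→sun] = [T, F, T]
r6 m[φ2→wet] = [F, F, F]
r6 m[φ3→sun] = [T, T, T]
r6 m[φ3→wet] = [F, F, F]
r6 m[φ4→sun] = [F, T, T]
r6 m[φ4→wet] = [F, F, F]
r6 m[φ5→rain] = [F, F, F]
r6 m[φ5→sun] = [F, F, F]
r6 m[φ6→rain] = [T, F, F]
r6 m[φ6→wet] = [F, F, F]
r6 m[rain→φ0] = [F, F, F]
r6 m[rain→φ1] = [F, F, F]
r6 m[rain→φ5] = [F, F, F]
r6 m[rain→φ6] = [F, F, F]
r6 m[sun→φ0] = [F, F, F]
r6 m[sun→φ2] = [F, F, F]
r6 m[sun→φ3] = [F, F, F]
r6 m[sun→φ4] = [F, F, F]
r6 m[sun→φ5] = [F, F, T]
r6 m[wet→φ1] = [F, F, F]
r6 m[wet→φ2] = [F, F, F]
r6 m[wet→φ3] = [F, F, F]
r6 m[wet→φ4] = [F, F, F]
r6 m[wet→φ6] = [F, F, F]
r7 m[φ0→rain] = [F, F, F]
r7 m[φ0→sun] = [F, F, F]
r7 m[φ1→rain] = [F, F, F]
r7 m[φ1→wet] = [F, F, F]
r7 m[φ2→sun] = [F, F, F]
r7 m[φ2→wet] = [F, F, F]
r7 m[φ3→sun] = [F, F, F]
r7 m[φ3→wet] = [F, F, F]
r7 m[φ4→sun] = [F, F, F]
r7 m[φ4→wet] = [F, F, F]
r7 m[φ5→rain] = [F, F, F]
r7 m[φ5→sun] = [F, F, F]
r7 m[φ6→rain] = [F, F, F]
r7 m[φ6→wet] = [F, F, F]
r7 m[rain→φ0] = [F, F, F]
r7 m[rain→φ1] = [F, F, F]
r7 m[rain→φ5] = [F, F, F]
r7 m[rain→φ6] = [F, F, F]
r7 m[sun→φ0] = [F, F, F]
r7 m[sun→φ2] = [F, F, F]
r7 m[sun→φ3] = [F, F, F]
r7 m[sun→φ4] = [F, F, F]
r7 m[sun→φ5] = [F, F, T]
r7 m[wet→φ1] = [F, F, F]
r7 m[wet→φ2] = [F, F, F]
r7 m[wet→φ3] = [F, F, F]
r7 m[wet→φ4] = [F, F, F]
r7 m[wet→φ6] = [F, F, F]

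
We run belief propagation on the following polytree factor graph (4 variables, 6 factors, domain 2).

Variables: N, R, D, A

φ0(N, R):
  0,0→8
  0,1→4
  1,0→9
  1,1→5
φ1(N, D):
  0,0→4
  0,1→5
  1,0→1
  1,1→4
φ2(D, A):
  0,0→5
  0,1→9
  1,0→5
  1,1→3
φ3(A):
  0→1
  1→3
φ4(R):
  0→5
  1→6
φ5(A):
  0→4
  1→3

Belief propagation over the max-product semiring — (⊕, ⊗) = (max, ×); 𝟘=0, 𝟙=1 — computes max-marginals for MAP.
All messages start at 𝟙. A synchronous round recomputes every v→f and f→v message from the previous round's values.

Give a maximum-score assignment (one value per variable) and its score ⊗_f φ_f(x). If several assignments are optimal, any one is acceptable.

init: all messages = 𝟙 over 2 values
r1 m[φ0→N] = [8, 9]
r1 m[φ0→R] = [9, 5]
r1 m[φ1→N] = [5, 4]
r1 m[φ1→D] = [4, 5]
r1 m[φ2→D] = [9, 5]
r1 m[φ2→A] = [5, 9]
r1 m[φ3→A] = [1, 3]
r1 m[φ4→R] = [5, 6]
r1 m[φ5→A] = [4, 3]
r1 m[N→φ0] = [1, 1]
r1 m[N→φ1] = [1, 1]
r1 m[R→φ0] = [1, 1]
r1 m[R→φ4] = [1, 1]
r1 m[D→φ1] = [1, 1]
r1 m[D→φ2] = [1, 1]
r1 m[A→φ2] = [1, 1]
r1 m[A→φ3] = [1, 1]
r1 m[A→φ5] = [1, 1]
r2 m[φ0→N] = [8, 9]
r2 m[φ0→R] = [9, 5]
r2 m[φ1→N] = [5, 4]
r2 m[φ1→D] = [4, 5]
r2 m[φ2→D] = [9, 5]
r2 m[φ2→A] = [5, 9]
r2 m[φ3→A] = [1, 3]
r2 m[φ4→R] = [5, 6]
r2 m[φ5→A] = [4, 3]
r2 m[N→φ0] = [5, 4]
r2 m[N→φ1] = [8, 9]
r2 m[R→φ0] = [5, 6]
r2 m[R→φ4] = [9, 5]
r2 m[D→φ1] = [9, 5]
r2 m[D→φ2] = [4, 5]
r2 m[A→φ2] = [4, 9]
r2 m[A→φ3] = [20, 27]
r2 m[A→φ5] = [5, 27]
r3 m[φ0→N] = [40, 45]
r3 m[φ0→R] = [40, 20]
r3 m[φ1→N] = [36, 20]
r3 m[φ1→D] = [32, 40]
r3 m[φ2→D] = [81, 27]
r3 m[φ2→A] = [25, 36]
r3 m[φ3→A] = [1, 3]
r3 m[φ4→R] = [5, 6]
r3 m[φ5→A] = [4, 3]
r3 m[N→φ0] = [5, 4]
r3 m[N→φ1] = [8, 9]
r3 m[R→φ0] = [5, 6]
r3 m[R→φ4] = [9, 5]
r3 m[D→φ1] = [9, 5]
r3 m[D→φ2] = [4, 5]
r3 m[A→φ2] = [4, 9]
r3 m[A→φ3] = [20, 27]
r3 m[A→φ5] = [5, 27]
r4 m[φ0→N] = [40, 45]
r4 m[φ0→R] = [40, 20]
r4 m[φ1→N] = [36, 20]
r4 m[φ1→D] = [32, 40]
r4 m[φ2→D] = [81, 27]
r4 m[φ2→A] = [25, 36]
r4 m[φ3→A] = [1, 3]
r4 m[φ4→R] = [5, 6]
r4 m[φ5→A] = [4, 3]
r4 m[N→φ0] = [36, 20]
r4 m[N→φ1] = [40, 45]
r4 m[R→φ0] = [5, 6]
r4 m[R→φ4] = [40, 20]
r4 m[D→φ1] = [81, 27]
r4 m[D→φ2] = [32, 40]
r4 m[A→φ2] = [4, 9]
r4 m[A→φ3] = [100, 108]
r4 m[A→φ5] = [25, 108]
r5 m[φ0→N] = [40, 45]
r5 m[φ0→R] = [288, 144]
r5 m[φ1→N] = [324, 108]
r5 m[φ1→D] = [160, 200]
r5 m[φ2→D] = [81, 27]
r5 m[φ2→A] = [200, 288]
r5 m[φ3→A] = [1, 3]
r5 m[φ4→R] = [5, 6]
r5 m[φ5→A] = [4, 3]
r5 m[N→φ0] = [36, 20]
r5 m[N→φ1] = [40, 45]
r5 m[R→φ0] = [5, 6]
r5 m[R→φ4] = [40, 20]
r5 m[D→φ1] = [81, 27]
r5 m[D→φ2] = [32, 40]
r5 m[A→φ2] = [4, 9]
r5 m[A→φ3] = [100, 108]
r5 m[A→φ5] = [25, 108]
r6 m[φ0→N] = [40, 45]
r6 m[φ0→R] = [288, 144]
r6 m[φ1→N] = [324, 108]
r6 m[φ1→D] = [160, 200]
r6 m[φ2→D] = [81, 27]
r6 m[φ2→A] = [200, 288]
r6 m[φ3→A] = [1, 3]
r6 m[φ4→R] = [5, 6]
r6 m[φ5→A] = [4, 3]
r6 m[N→φ0] = [324, 108]
r6 m[N→φ1] = [40, 45]
r6 m[R→φ0] = [5, 6]
r6 m[R→φ4] = [288, 144]
r6 m[D→φ1] = [81, 27]
r6 m[D→φ2] = [160, 200]
r6 m[A→φ2] = [4, 9]
r6 m[A→φ3] = [800, 864]
r6 m[A→φ5] = [200, 864]
r7 m[φ0→N] = [40, 45]
r7 m[φ0→R] = [2592, 1296]
r7 m[φ1→N] = [324, 108]
r7 m[φ1→D] = [160, 200]
r7 m[φ2→D] = [81, 27]
r7 m[φ2→A] = [1000, 1440]
r7 m[φ3→A] = [1, 3]
r7 m[φ4→R] = [5, 6]
r7 m[φ5→A] = [4, 3]
r7 m[N→φ0] = [324, 108]
r7 m[N→φ1] = [40, 45]
r7 m[R→φ0] = [5, 6]
r7 m[R→φ4] = [288, 144]
r7 m[D→φ1] = [81, 27]
r7 m[D→φ2] = [160, 200]
r7 m[A→φ2] = [4, 9]
r7 m[A→φ3] = [800, 864]
r7 m[A→φ5] = [200, 864]
r8 m[φ0→N] = [40, 45]
r8 m[φ0→R] = [2592, 1296]
r8 m[φ1→N] = [324, 108]
r8 m[φ1→D] = [160, 200]
r8 m[φ2→D] = [81, 27]
r8 m[φ2→A] = [1000, 1440]
r8 m[φ3→A] = [1, 3]
r8 m[φ4→R] = [5, 6]
r8 m[φ5→A] = [4, 3]
r8 m[N→φ0] = [324, 108]
r8 m[N→φ1] = [40, 45]
r8 m[R→φ0] = [5, 6]
r8 m[R→φ4] = [2592, 1296]
r8 m[D→φ1] = [81, 27]
r8 m[D→φ2] = [160, 200]
r8 m[A→φ2] = [4, 9]
r8 m[A→φ3] = [4000, 4320]
r8 m[A→φ5] = [1000, 4320]
r9 m[φ0→N] = [40, 45]
r9 m[φ0→R] = [2592, 1296]
r9 m[φ1→N] = [324, 108]
r9 m[φ1→D] = [160, 200]
r9 m[φ2→D] = [81, 27]
r9 m[φ2→A] = [1000, 1440]
r9 m[φ3→A] = [1, 3]
r9 m[φ4→R] = [5, 6]
r9 m[φ5→A] = [4, 3]
r9 m[N→φ0] = [324, 108]
r9 m[N→φ1] = [40, 45]
r9 m[R→φ0] = [5, 6]
r9 m[R→φ4] = [2592, 1296]
r9 m[D→φ1] = [81, 27]
r9 m[D→φ2] = [160, 200]
r9 m[A→φ2] = [4, 9]
r9 m[A→φ3] = [4000, 4320]
r9 m[A→φ5] = [1000, 4320]
fixed point reached at round 9
traceback from N: (N=0, R=0, D=0, A=1), score=12960

assignment: (N=0, R=0, D=0, A=1); score = 12960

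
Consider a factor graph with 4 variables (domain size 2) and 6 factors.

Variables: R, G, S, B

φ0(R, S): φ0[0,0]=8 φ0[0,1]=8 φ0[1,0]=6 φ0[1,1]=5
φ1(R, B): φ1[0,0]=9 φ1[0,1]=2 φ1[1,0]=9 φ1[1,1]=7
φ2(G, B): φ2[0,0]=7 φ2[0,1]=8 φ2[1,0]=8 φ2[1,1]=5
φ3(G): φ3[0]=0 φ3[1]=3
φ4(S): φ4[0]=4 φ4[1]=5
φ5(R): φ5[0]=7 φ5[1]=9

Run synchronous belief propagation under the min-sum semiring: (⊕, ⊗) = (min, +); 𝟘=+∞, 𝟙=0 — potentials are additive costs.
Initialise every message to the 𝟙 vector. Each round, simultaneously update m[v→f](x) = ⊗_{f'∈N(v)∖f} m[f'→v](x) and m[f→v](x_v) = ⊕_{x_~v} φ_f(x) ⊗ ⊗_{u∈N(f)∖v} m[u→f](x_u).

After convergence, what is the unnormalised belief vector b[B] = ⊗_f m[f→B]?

b[B] = [35, 29]

init: all messages = 𝟙 over 2 values
r1 m[φ0→R] = [8, 5]
r1 m[φ0→S] = [6, 5]
r1 m[φ1→R] = [2, 7]
r1 m[φ1→B] = [9, 2]
r1 m[φ2→G] = [7, 5]
r1 m[φ2→B] = [7, 5]
r1 m[φ3→G] = [0, 3]
r1 m[φ4→S] = [4, 5]
r1 m[φ5→R] = [7, 9]
r1 m[R→φ0] = [0, 0]
r1 m[R→φ1] = [0, 0]
r1 m[R→φ5] = [0, 0]
r1 m[G→φ2] = [0, 0]
r1 m[G→φ3] = [0, 0]
r1 m[S→φ0] = [0, 0]
r1 m[S→φ4] = [0, 0]
r1 m[B→φ1] = [0, 0]
r1 m[B→φ2] = [0, 0]
r2 m[φ0→R] = [8, 5]
r2 m[φ0→S] = [6, 5]
r2 m[φ1→R] = [2, 7]
r2 m[φ1→B] = [9, 2]
r2 m[φ2→G] = [7, 5]
r2 m[φ2→B] = [7, 5]
r2 m[φ3→G] = [0, 3]
r2 m[φ4→S] = [4, 5]
r2 m[φ5→R] = [7, 9]
r2 m[R→φ0] = [9, 16]
r2 m[R→φ1] = [15, 14]
r2 m[R→φ5] = [10, 12]
r2 m[G→φ2] = [0, 3]
r2 m[G→φ3] = [7, 5]
r2 m[S→φ0] = [4, 5]
r2 m[S→φ4] = [6, 5]
r2 m[B→φ1] = [7, 5]
r2 m[B→φ2] = [9, 2]
r3 m[φ0→R] = [12, 10]
r3 m[φ0→S] = [17, 17]
r3 m[φ1→R] = [7, 12]
r3 m[φ1→B] = [23, 17]
r3 m[φ2→G] = [10, 7]
r3 m[φ2→B] = [7, 8]
r3 m[φ3→G] = [0, 3]
r3 m[φ4→S] = [4, 5]
r3 m[φ5→R] = [7, 9]
r3 m[R→φ0] = [9, 16]
r3 m[R→φ1] = [15, 14]
r3 m[R→φ5] = [10, 12]
r3 m[G→φ2] = [0, 3]
r3 m[G→φ3] = [7, 5]
r3 m[S→φ0] = [4, 5]
r3 m[S→φ4] = [6, 5]
r3 m[B→φ1] = [7, 5]
r3 m[B→φ2] = [9, 2]
r4 m[φ0→R] = [12, 10]
r4 m[φ0→S] = [17, 17]
r4 m[φ1→R] = [7, 12]
r4 m[φ1→B] = [23, 17]
r4 m[φ2→G] = [10, 7]
r4 m[φ2→B] = [7, 8]
r4 m[φ3→G] = [0, 3]
r4 m[φ4→S] = [4, 5]
r4 m[φ5→R] = [7, 9]
r4 m[R→φ0] = [14, 21]
r4 m[R→φ1] = [19, 19]
r4 m[R→φ5] = [19, 22]
r4 m[G→φ2] = [0, 3]
r4 m[G→φ3] = [10, 7]
r4 m[S→φ0] = [4, 5]
r4 m[S→φ4] = [17, 17]
r4 m[B→φ1] = [7, 8]
r4 m[B→φ2] = [23, 17]
r5 m[φ0→R] = [12, 10]
r5 m[φ0→S] = [22, 22]
r5 m[φ1→R] = [10, 15]
r5 m[φ1→B] = [28, 21]
r5 m[φ2→G] = [25, 22]
r5 m[φ2→B] = [7, 8]
r5 m[φ3→G] = [0, 3]
r5 m[φ4→S] = [4, 5]
r5 m[φ5→R] = [7, 9]
r5 m[R→φ0] = [14, 21]
r5 m[R→φ1] = [19, 19]
r5 m[R→φ5] = [19, 22]
r5 m[G→φ2] = [0, 3]
r5 m[G→φ3] = [10, 7]
r5 m[S→φ0] = [4, 5]
r5 m[S→φ4] = [17, 17]
r5 m[B→φ1] = [7, 8]
r5 m[B→φ2] = [23, 17]
r6 m[φ0→R] = [12, 10]
r6 m[φ0→S] = [22, 22]
r6 m[φ1→R] = [10, 15]
r6 m[φ1→B] = [28, 21]
r6 m[φ2→G] = [25, 22]
r6 m[φ2→B] = [7, 8]
r6 m[φ3→G] = [0, 3]
r6 m[φ4→S] = [4, 5]
r6 m[φ5→R] = [7, 9]
r6 m[R→φ0] = [17, 24]
r6 m[R→φ1] = [19, 19]
r6 m[R→φ5] = [22, 25]
r6 m[G→φ2] = [0, 3]
r6 m[G→φ3] = [25, 22]
r6 m[S→φ0] = [4, 5]
r6 m[S→φ4] = [22, 22]
r6 m[B→φ1] = [7, 8]
r6 m[B→φ2] = [28, 21]
r7 m[φ0→R] = [12, 10]
r7 m[φ0→S] = [25, 25]
r7 m[φ1→R] = [10, 15]
r7 m[φ1→B] = [28, 21]
r7 m[φ2→G] = [29, 26]
r7 m[φ2→B] = [7, 8]
r7 m[φ3→G] = [0, 3]
r7 m[φ4→S] = [4, 5]
r7 m[φ5→R] = [7, 9]
r7 m[R→φ0] = [17, 24]
r7 m[R→φ1] = [19, 19]
r7 m[R→φ5] = [22, 25]
r7 m[G→φ2] = [0, 3]
r7 m[G→φ3] = [25, 22]
r7 m[S→φ0] = [4, 5]
r7 m[S→φ4] = [22, 22]
r7 m[B→φ1] = [7, 8]
r7 m[B→φ2] = [28, 21]
r8 m[φ0→R] = [12, 10]
r8 m[φ0→S] = [25, 25]
r8 m[φ1→R] = [10, 15]
r8 m[φ1→B] = [28, 21]
r8 m[φ2→G] = [29, 26]
r8 m[φ2→B] = [7, 8]
r8 m[φ3→G] = [0, 3]
r8 m[φ4→S] = [4, 5]
r8 m[φ5→R] = [7, 9]
r8 m[R→φ0] = [17, 24]
r8 m[R→φ1] = [19, 19]
r8 m[R→φ5] = [22, 25]
r8 m[G→φ2] = [0, 3]
r8 m[G→φ3] = [29, 26]
r8 m[S→φ0] = [4, 5]
r8 m[S→φ4] = [25, 25]
r8 m[B→φ1] = [7, 8]
r8 m[B→φ2] = [28, 21]
r9 m[φ0→R] = [12, 10]
r9 m[φ0→S] = [25, 25]
r9 m[φ1→R] = [10, 15]
r9 m[φ1→B] = [28, 21]
r9 m[φ2→G] = [29, 26]
r9 m[φ2→B] = [7, 8]
r9 m[φ3→G] = [0, 3]
r9 m[φ4→S] = [4, 5]
r9 m[φ5→R] = [7, 9]
r9 m[R→φ0] = [17, 24]
r9 m[R→φ1] = [19, 19]
r9 m[R→φ5] = [22, 25]
r9 m[G→φ2] = [0, 3]
r9 m[G→φ3] = [29, 26]
r9 m[S→φ0] = [4, 5]
r9 m[S→φ4] = [25, 25]
r9 m[B→φ1] = [7, 8]
r9 m[B→φ2] = [28, 21]
fixed point reached at round 9
b[B] = ⊗ incoming = [35, 29]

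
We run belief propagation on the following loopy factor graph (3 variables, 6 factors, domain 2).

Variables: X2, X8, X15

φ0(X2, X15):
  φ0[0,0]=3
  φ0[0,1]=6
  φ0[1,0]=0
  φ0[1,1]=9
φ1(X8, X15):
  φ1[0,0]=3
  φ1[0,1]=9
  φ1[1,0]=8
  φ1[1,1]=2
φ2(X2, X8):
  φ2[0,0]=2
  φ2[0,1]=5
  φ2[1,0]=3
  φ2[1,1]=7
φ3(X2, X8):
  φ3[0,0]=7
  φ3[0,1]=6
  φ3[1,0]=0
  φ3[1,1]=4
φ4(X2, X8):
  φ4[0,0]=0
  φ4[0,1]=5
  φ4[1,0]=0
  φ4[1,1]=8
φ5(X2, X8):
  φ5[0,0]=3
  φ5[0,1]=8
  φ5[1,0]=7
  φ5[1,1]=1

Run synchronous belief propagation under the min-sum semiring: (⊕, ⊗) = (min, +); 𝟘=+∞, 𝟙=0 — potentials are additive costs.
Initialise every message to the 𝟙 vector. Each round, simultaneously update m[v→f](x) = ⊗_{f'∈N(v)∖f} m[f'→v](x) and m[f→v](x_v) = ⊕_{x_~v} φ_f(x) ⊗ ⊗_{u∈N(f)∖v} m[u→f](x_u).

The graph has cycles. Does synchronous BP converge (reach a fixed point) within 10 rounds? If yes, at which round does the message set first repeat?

NOT CONVERGED within 10 rounds

init: all messages = 𝟙 over 2 values
r1 m[φ0→X2] = [3, 0]
r1 m[φ0→X15] = [0, 6]
r1 m[φ1→X8] = [3, 2]
r1 m[φ1→X15] = [3, 2]
r1 m[φ2→X2] = [2, 3]
r1 m[φ2→X8] = [2, 5]
r1 m[φ3→X2] = [6, 0]
r1 m[φ3→X8] = [0, 4]
r1 m[φ4→X2] = [0, 0]
r1 m[φ4→X8] = [0, 5]
r1 m[φ5→X2] = [3, 1]
r1 m[φ5→X8] = [3, 1]
r1 m[X2→φ0] = [0, 0]
r1 m[X2→φ2] = [0, 0]
r1 m[X2→φ3] = [0, 0]
r1 m[X2→φ4] = [0, 0]
r1 m[X2→φ5] = [0, 0]
r1 m[X8→φ1] = [0, 0]
r1 m[X8→φ2] = [0, 0]
r1 m[X8→φ3] = [0, 0]
r1 m[X8→φ4] = [0, 0]
r1 m[X8→φ5] = [0, 0]
r1 m[X15→φ0] = [0, 0]
r1 m[X15→φ1] = [0, 0]
r2 m[φ0→X2] = [3, 0]
r2 m[φ0→X15] = [0, 6]
r2 m[φ1→X8] = [3, 2]
r2 m[φ1→X15] = [3, 2]
r2 m[φ2→X2] = [2, 3]
r2 m[φ2→X8] = [2, 5]
r2 m[φ3→X2] = [6, 0]
r2 m[φ3→X8] = [0, 4]
r2 m[φ4→X2] = [0, 0]
r2 m[φ4→X8] = [0, 5]
r2 m[φ5→X2] = [3, 1]
r2 m[φ5→X8] = [3, 1]
r2 m[X2→φ0] = [11, 4]
r2 m[X2→φ2] = [12, 1]
r2 m[X2→φ3] = [8, 4]
r2 m[X2→φ4] = [14, 4]
r2 m[X2→φ5] = [11, 3]
r2 m[X8→φ1] = [5, 15]
r2 m[X8→φ2] = [6, 12]
r2 m[X8→φ3] = [8, 13]
r2 m[X8→φ4] = [8, 12]
r2 m[X8→φ5] = [5, 16]
r2 m[X15→φ0] = [3, 2]
r2 m[X15→φ1] = [0, 6]
r3 m[φ0→X2] = [6, 3]
r3 m[φ0→X15] = [4, 13]
r3 m[φ1→X8] = [3, 8]
r3 m[φ1→X15] = [8, 14]
r3 m[φ2→X2] = [8, 9]
r3 m[φ2→X8] = [4, 8]
r3 m[φ3→X2] = [15, 8]
r3 m[φ3→X8] = [4, 8]
r3 m[φ4→X2] = [8, 8]
r3 m[φ4→X8] = [4, 12]
r3 m[φ5→X2] = [8, 12]
r3 m[φ5→X8] = [10, 4]
r3 m[X2→φ0] = [11, 4]
r3 m[X2→φ2] = [12, 1]
r3 m[X2→φ3] = [8, 4]
r3 m[X2→φ4] = [14, 4]
r3 m[X2→φ5] = [11, 3]
r3 m[X8→φ1] = [5, 15]
r3 m[X8→φ2] = [6, 12]
r3 m[X8→φ3] = [8, 13]
r3 m[X8→φ4] = [8, 12]
r3 m[X8→φ5] = [5, 16]
r3 m[X15→φ0] = [3, 2]
r3 m[X15→φ1] = [0, 6]
r4 m[φ0→X2] = [6, 3]
r4 m[φ0→X15] = [4, 13]
r4 m[φ1→X8] = [3, 8]
r4 m[φ1→X15] = [8, 14]
r4 m[φ2→X2] = [8, 9]
r4 m[φ2→X8] = [4, 8]
r4 m[φ3→X2] = [15, 8]
r4 m[φ3→X8] = [4, 8]
r4 m[φ4→X2] = [8, 8]
r4 m[φ4→X8] = [4, 12]
r4 m[φ5→X2] = [8, 12]
r4 m[φ5→X8] = [10, 4]
r4 m[X2→φ0] = [39, 37]
r4 m[X2→φ2] = [37, 31]
r4 m[X2→φ3] = [30, 32]
r4 m[X2→φ4] = [37, 32]
r4 m[X2→φ5] = [37, 28]
r4 m[X8→φ1] = [22, 32]
r4 m[X8→φ2] = [21, 32]
r4 m[X8→φ3] = [21, 32]
r4 m[X8→φ4] = [21, 28]
r4 m[X8→φ5] = [15, 36]
r4 m[X15→φ0] = [8, 14]
r4 m[X15→φ1] = [4, 13]
r5 m[φ0→X2] = [11, 8]
r5 m[φ0→X15] = [37, 45]
r5 m[φ1→X8] = [7, 12]
r5 m[φ1→X15] = [25, 31]
r5 m[φ2→X2] = [23, 24]
r5 m[φ2→X8] = [34, 38]
r5 m[φ3→X2] = [28, 21]
r5 m[φ3→X8] = [32, 36]
r5 m[φ4→X2] = [21, 21]
r5 m[φ4→X8] = [32, 40]
r5 m[φ5→X2] = [18, 22]
r5 m[φ5→X8] = [35, 29]
r5 m[X2→φ0] = [39, 37]
r5 m[X2→φ2] = [37, 31]
r5 m[X2→φ3] = [30, 32]
r5 m[X2→φ4] = [37, 32]
r5 m[X2→φ5] = [37, 28]
r5 m[X8→φ1] = [22, 32]
r5 m[X8→φ2] = [21, 32]
r5 m[X8→φ3] = [21, 32]
r5 m[X8→φ4] = [21, 28]
r5 m[X8→φ5] = [15, 36]
r5 m[X15→φ0] = [8, 14]
r5 m[X15→φ1] = [4, 13]
r6 m[φ0→X2] = [11, 8]
r6 m[φ0→X15] = [37, 45]
r6 m[φ1→X8] = [7, 12]
r6 m[φ1→X15] = [25, 31]
r6 m[φ2→X2] = [23, 24]
r6 m[φ2→X8] = [34, 38]
r6 m[φ3→X2] = [28, 21]
r6 m[φ3→X8] = [32, 36]
r6 m[φ4→X2] = [21, 21]
r6 m[φ4→X8] = [32, 40]
r6 m[φ5→X2] = [18, 22]
r6 m[φ5→X8] = [35, 29]
r6 m[X2→φ0] = [90, 88]
r6 m[X2→φ2] = [78, 72]
r6 m[X2→φ3] = [73, 75]
r6 m[X2→φ4] = [80, 75]
r6 m[X2→φ5] = [83, 74]
r6 m[X8→φ1] = [133, 143]
r6 m[X8→φ2] = [106, 117]
r6 m[X8→φ3] = [108, 119]
r6 m[X8→φ4] = [108, 115]
r6 m[X8→φ5] = [105, 126]
r6 m[X15→φ0] = [25, 31]
r6 m[X15→φ1] = [37, 45]
r7 m[φ0→X2] = [28, 25]
r7 m[φ0→X15] = [88, 96]
r7 m[φ1→X8] = [40, 45]
r7 m[φ1→X15] = [136, 142]
r7 m[φ2→X2] = [108, 109]
r7 m[φ2→X8] = [75, 79]
r7 m[φ3→X2] = [115, 108]
r7 m[φ3→X8] = [75, 79]
r7 m[φ4→X2] = [108, 108]
r7 m[φ4→X8] = [75, 83]
r7 m[φ5→X2] = [108, 112]
r7 m[φ5→X8] = [81, 75]
r7 m[X2→φ0] = [90, 88]
r7 m[X2→φ2] = [78, 72]
r7 m[X2→φ3] = [73, 75]
r7 m[X2→φ4] = [80, 75]
r7 m[X2→φ5] = [83, 74]
r7 m[X8→φ1] = [133, 143]
r7 m[X8→φ2] = [106, 117]
r7 m[X8→φ3] = [108, 119]
r7 m[X8→φ4] = [108, 115]
r7 m[X8→φ5] = [105, 126]
r7 m[X15→φ0] = [25, 31]
r7 m[X15→φ1] = [37, 45]
r8 m[φ0→X2] = [28, 25]
r8 m[φ0→X15] = [88, 96]
r8 m[φ1→X8] = [40, 45]
r8 m[φ1→X15] = [136, 142]
r8 m[φ2→X2] = [108, 109]
r8 m[φ2→X8] = [75, 79]
r8 m[φ3→X2] = [115, 108]
r8 m[φ3→X8] = [75, 79]
r8 m[φ4→X2] = [108, 108]
r8 m[φ4→X8] = [75, 83]
r8 m[φ5→X2] = [108, 112]
r8 m[φ5→X8] = [81, 75]
r8 m[X2→φ0] = [439, 437]
r8 m[X2→φ2] = [359, 353]
r8 m[X2→φ3] = [352, 354]
r8 m[X2→φ4] = [359, 354]
r8 m[X2→φ5] = [359, 350]
r8 m[X8→φ1] = [306, 316]
r8 m[X8→φ2] = [271, 282]
r8 m[X8→φ3] = [271, 282]
r8 m[X8→φ4] = [271, 278]
r8 m[X8→φ5] = [265, 286]
r8 m[X15→φ0] = [136, 142]
r8 m[X15→φ1] = [88, 96]
r9 m[φ0→X2] = [139, 136]
r9 m[φ0→X15] = [437, 445]
r9 m[φ1→X8] = [91, 96]
r9 m[φ1→X15] = [309, 315]
r9 m[φ2→X2] = [273, 274]
r9 m[φ2→X8] = [356, 360]
r9 m[φ3→X2] = [278, 271]
r9 m[φ3→X8] = [354, 358]
r9 m[φ4→X2] = [271, 271]
r9 m[φ4→X8] = [354, 362]
r9 m[φ5→X2] = [268, 272]
r9 m[φ5→X8] = [357, 351]
r9 m[X2→φ0] = [439, 437]
r9 m[X2→φ2] = [359, 353]
r9 m[X2→φ3] = [352, 354]
r9 m[X2→φ4] = [359, 354]
r9 m[X2→φ5] = [359, 350]
r9 m[X8→φ1] = [306, 316]
r9 m[X8→φ2] = [271, 282]
r9 m[X8→φ3] = [271, 282]
r9 m[X8→φ4] = [271, 278]
r9 m[X8→φ5] = [265, 286]
r9 m[X15→φ0] = [136, 142]
r9 m[X15→φ1] = [88, 96]
r10 m[φ0→X2] = [139, 136]
r10 m[φ0→X15] = [437, 445]
r10 m[φ1→X8] = [91, 96]
r10 m[φ1→X15] = [309, 315]
r10 m[φ2→X2] = [273, 274]
r10 m[φ2→X8] = [356, 360]
r10 m[φ3→X2] = [278, 271]
r10 m[φ3→X8] = [354, 358]
r10 m[φ4→X2] = [271, 271]
r10 m[φ4→X8] = [354, 362]
r10 m[φ5→X2] = [268, 272]
r10 m[φ5→X8] = [357, 351]
r10 m[X2→φ0] = [1090, 1088]
r10 m[X2→φ2] = [956, 950]
r10 m[X2→φ3] = [951, 953]
r10 m[X2→φ4] = [958, 953]
r10 m[X2→φ5] = [961, 952]
r10 m[X8→φ1] = [1421, 1431]
r10 m[X8→φ2] = [1156, 1167]
r10 m[X8→φ3] = [1158, 1169]
r10 m[X8→φ4] = [1158, 1165]
r10 m[X8→φ5] = [1155, 1176]
r10 m[X15→φ0] = [309, 315]
r10 m[X15→φ1] = [437, 445]
no fixed point within 10 rounds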